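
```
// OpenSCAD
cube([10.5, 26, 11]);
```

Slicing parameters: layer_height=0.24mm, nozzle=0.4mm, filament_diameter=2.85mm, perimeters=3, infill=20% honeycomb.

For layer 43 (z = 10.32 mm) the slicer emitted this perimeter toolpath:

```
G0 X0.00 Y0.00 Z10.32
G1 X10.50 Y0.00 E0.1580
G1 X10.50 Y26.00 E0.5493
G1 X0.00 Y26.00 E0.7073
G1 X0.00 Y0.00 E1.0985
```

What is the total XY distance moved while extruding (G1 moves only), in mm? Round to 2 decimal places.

Sum the Euclidean lengths of each G1 segment: total = 73.00 mm.

73.00 mm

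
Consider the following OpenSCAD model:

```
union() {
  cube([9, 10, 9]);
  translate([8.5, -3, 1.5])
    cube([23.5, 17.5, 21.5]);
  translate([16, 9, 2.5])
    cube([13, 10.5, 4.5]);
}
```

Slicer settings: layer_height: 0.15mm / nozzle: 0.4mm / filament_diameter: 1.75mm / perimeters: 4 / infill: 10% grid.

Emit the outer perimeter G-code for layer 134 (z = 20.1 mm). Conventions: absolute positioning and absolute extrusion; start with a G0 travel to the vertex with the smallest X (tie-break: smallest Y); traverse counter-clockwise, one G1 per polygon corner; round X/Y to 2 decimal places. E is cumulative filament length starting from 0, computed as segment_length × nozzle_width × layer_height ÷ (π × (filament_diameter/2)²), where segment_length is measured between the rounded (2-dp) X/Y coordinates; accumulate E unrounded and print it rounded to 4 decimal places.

G0 X8.50 Y-3.00 Z20.10
G1 X32.00 Y-3.00 E0.5862
G1 X32.00 Y14.50 E1.0227
G1 X8.50 Y14.50 E1.6090
G1 X8.50 Y-3.00 E2.0455

At z = 20.1 mm: the cube is absent (z outside [0, 9]); the 23.5×17.5 cube at (8.5, -3) contributes its full rectangle; the cube at (16, 9) is absent (z outside [2.5, 7]); Combining (union): only the 23.5×17.5 cube at (8.5, -3) is present, so the union is just that shape — 1 connected region. The outline is a single polygon with 4 vertices. Extrusion per mm of travel: 0.4 × 0.15 / (π × 0.875²) = 0.024945. Accumulating E over each segment gives final E = 2.0455.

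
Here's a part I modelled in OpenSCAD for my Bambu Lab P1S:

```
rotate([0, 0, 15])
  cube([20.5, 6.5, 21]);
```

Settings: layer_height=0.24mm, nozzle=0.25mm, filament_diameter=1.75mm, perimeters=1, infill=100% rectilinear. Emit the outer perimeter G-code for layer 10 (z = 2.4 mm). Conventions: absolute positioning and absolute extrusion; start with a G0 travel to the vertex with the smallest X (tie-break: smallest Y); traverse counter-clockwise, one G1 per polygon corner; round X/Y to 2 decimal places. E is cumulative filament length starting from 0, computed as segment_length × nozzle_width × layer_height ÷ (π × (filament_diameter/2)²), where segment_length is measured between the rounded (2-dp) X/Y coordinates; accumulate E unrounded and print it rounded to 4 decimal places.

At z = 2.4 mm: the cube is present — its section is the full 20.5×6.5 rectangle; (whole slice rotated 15° about Z — lengths, areas and connectivity unchanged). The outline is a single polygon with 4 vertices. Extrusion per mm of travel: 0.25 × 0.24 / (π × 0.875²) = 0.024945. Accumulating E over each segment gives final E = 1.3468.

G0 X-1.68 Y6.28 Z2.40
G1 X0.00 Y0.00 E0.1622
G1 X19.80 Y5.31 E0.6735
G1 X18.12 Y11.58 E0.8355
G1 X-1.68 Y6.28 E1.3468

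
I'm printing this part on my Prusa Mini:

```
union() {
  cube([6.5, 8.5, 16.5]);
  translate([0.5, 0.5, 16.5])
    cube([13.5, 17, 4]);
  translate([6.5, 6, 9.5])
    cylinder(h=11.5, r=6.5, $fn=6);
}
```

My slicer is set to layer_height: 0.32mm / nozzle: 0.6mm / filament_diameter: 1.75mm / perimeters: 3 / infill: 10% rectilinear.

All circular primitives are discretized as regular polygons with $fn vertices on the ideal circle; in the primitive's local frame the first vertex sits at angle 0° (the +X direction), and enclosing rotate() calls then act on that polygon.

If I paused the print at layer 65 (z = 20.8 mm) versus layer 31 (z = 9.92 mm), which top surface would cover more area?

layer 31 (z = 9.92 mm)

Layer 65 (z = 20.8): the cube does not reach this height (z outside [0, 16.5]); the cube at (0.5, 0.5) is not intersected at this z (z outside [16.5, 20.5]); the r=6.5 cylinder at (6.5, 6) gives a regular 6-gon of circumradius 6.5 (constant along its height) (area = (6/2)·6.500²·sin(360°/6) = 109.77 mm²); Taking the union: only the r=6.5 cylinder at (6.5, 6) is present, so the union is just that shape — area = 109.77 mm². So its area = 109.77 mm². Layer 31 (z = 9.92): the 6.5×8.5 cube contributes its full rectangle (area 55.25 mm²); the cube at (0.5, 0.5) is not intersected at this z (z outside [16.5, 20.5]); the r=6.5 cylinder at (6.5, 6) gives a regular 6-gon of circumradius 6.5 (constant along its height) (area = (6/2)·6.500²·sin(360°/6) = 109.77 mm²); Merging all regions: the regions partially overlap — summed areas 165.02 mm² minus the doubly-counted overlap 41.89 mm² gives 123.13 mm² — area = 123.13 mm². So its area = 123.13 mm². Layer 31 is larger (123.13 vs 109.77 mm²).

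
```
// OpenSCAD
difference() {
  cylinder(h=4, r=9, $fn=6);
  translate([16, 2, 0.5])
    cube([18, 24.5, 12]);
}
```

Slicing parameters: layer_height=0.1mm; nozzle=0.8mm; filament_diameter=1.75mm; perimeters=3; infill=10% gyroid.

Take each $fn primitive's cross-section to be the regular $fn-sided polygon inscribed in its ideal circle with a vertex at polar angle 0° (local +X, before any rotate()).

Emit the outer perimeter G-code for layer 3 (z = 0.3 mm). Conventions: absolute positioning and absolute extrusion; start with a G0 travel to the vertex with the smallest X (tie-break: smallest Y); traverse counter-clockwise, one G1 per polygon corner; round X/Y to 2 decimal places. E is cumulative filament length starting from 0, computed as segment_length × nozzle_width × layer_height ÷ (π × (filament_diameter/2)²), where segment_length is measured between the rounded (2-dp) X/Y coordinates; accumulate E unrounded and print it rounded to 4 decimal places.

At z = 0.3 mm: the r=9 cylinder gives a regular 6-gon of circumradius 9 (constant along its height); the cube at (16, 2) is absent (z outside [0.5, 12.5]); After the difference (first − rest): none of the subtracted shapes is present at this height, so the r=9 cylinder is unchanged — 1 connected region. The outline is a single polygon with 6 vertices. Extrusion per mm of travel: 0.8 × 0.1 / (π × 0.875²) = 0.033260. Accumulating E over each segment gives final E = 1.7956.

G0 X-9.00 Y0.00 Z0.30
G1 X-4.50 Y-7.79 E0.2992
G1 X4.50 Y-7.79 E0.5986
G1 X9.00 Y0.00 E0.8978
G1 X4.50 Y7.79 E1.1970
G1 X-4.50 Y7.79 E1.4963
G1 X-9.00 Y0.00 E1.7956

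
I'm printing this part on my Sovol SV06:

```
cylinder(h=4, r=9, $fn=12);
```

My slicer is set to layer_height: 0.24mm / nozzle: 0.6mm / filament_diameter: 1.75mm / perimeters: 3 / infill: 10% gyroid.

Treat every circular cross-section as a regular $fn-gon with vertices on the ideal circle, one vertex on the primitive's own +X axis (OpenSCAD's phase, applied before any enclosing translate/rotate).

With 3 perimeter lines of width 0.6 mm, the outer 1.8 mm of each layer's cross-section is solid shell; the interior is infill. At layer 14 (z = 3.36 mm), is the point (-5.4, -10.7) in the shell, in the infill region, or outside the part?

outside

At z = 3.36 mm: the cylinder: section is a regular 12-gon, circumradius r=9. Overall, the cross-section is a single solid region. The nearest boundary edge runs (-7.79, -4.50)→(-4.50, -7.79); distance from the point to it = 3.04 mm. The point is not inside any of the regions above, so it lies outside the cross-section (3.04 mm from the nearest boundary).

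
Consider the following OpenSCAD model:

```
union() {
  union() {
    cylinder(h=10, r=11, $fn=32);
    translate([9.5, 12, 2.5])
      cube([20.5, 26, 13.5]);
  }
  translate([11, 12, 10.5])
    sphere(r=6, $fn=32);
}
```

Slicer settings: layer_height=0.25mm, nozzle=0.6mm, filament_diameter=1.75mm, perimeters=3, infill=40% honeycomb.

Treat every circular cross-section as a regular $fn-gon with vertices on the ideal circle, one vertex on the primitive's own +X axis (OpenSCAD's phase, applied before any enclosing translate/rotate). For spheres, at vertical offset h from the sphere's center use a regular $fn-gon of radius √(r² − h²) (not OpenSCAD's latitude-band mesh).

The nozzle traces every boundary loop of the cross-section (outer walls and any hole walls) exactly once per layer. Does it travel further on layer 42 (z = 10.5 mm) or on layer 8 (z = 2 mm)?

Layer 42 (z = 10.5): the cylinder is absent (z outside [0, 10]); the 20.5×26 cube at (9.5, 12) contributes its full rectangle (perimeter 93.00 mm); Combining (union): only the 20.5×26 cube at (9.5, 12) is present, so the union is just that shape — boundary = 93.00 mm; the r=6 sphere at (11, 12) contributes a regular 32-gon of circumradius √(6²−0²) = 6.000 (perimeter = 2·32·6.000·sin(180°/32) = 37.64 mm); Combining (union): the regions partially overlap (shared area 36.97 mm²), so the edge portions inside another operand are dropped and the merged outline is re-measured after clipping — boundary = 106.42 mm. So its perimeter = 106.42 mm. Layer 8 (z = 2): the r=11 cylinder contributes a regular 32-gon of circumradius 11 (perimeter = 2·32·11.000·sin(180°/32) = 69.00 mm); the cube at (9.5, 12) is absent (z outside [2.5, 16]); Merging all regions: only the r=11 cylinder is present, so the union is just that shape — boundary = 69.00 mm; the sphere at (11, 12) is absent (|z−center|=8.500 > r=6); Merging all regions: only that combined region is present, so the union is just that shape — boundary = 69.00 mm. So its perimeter = 69.00 mm. Layer 42 is larger (106.42 vs 69.00 mm).

layer 42 (z = 10.5 mm)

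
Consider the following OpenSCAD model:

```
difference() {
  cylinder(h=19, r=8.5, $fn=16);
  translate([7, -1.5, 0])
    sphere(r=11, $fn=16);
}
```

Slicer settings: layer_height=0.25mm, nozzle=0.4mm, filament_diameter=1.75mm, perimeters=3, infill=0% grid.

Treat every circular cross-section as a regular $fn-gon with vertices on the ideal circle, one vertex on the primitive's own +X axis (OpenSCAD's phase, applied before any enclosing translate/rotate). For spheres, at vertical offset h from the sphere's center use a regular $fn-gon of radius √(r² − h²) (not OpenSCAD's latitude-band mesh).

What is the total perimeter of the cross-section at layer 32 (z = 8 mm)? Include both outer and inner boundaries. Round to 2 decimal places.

At z = 8 mm: the r=8.5 cylinder gives a regular 16-gon of circumradius 8.5 (constant along its height) (perimeter = 2·16·8.500·sin(180°/16) = 53.06 mm); the r=11 sphere at (7, -1.5) slices to a regular 16-gon of circumradius 7.550 (√(r²−h²) with h=8 from center) (perimeter = 2·16·7.550·sin(180°/16) = 47.13 mm); After the difference (first − rest): starting from the r=8.5 cylinder, the r=11 sphere at (7, -1.5) partially overlaps it — only the 87.30 mm² overlap (of its 174.50 mm²) is removed, clipping the outline — boundary = 55.20 mm. Overall, the cross-section is a single solid region. Total boundary length (outer) = 55.20 mm.

55.20 mm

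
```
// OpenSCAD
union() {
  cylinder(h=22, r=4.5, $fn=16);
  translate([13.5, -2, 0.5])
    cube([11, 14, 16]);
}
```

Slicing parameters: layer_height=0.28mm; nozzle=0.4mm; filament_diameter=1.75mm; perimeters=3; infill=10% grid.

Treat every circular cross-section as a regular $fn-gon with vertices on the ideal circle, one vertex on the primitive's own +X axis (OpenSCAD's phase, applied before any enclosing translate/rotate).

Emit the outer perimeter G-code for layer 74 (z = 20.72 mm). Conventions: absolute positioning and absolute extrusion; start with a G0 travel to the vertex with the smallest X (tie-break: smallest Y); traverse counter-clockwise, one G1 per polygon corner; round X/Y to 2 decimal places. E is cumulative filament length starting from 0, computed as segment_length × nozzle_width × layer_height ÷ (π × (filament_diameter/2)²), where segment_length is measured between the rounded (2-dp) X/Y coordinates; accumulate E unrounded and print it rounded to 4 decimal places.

At z = 20.72 mm: the cylinder: section is a regular 16-gon, circumradius r=4.5; the cube at (13.5, -2) is not intersected at this z (z outside [0.5, 16.5]); Combining (union): only the r=4.5 cylinder is present, so the union is just that shape — 1 connected region. The outline is a single polygon with 16 vertices. Extrusion per mm of travel: 0.4 × 0.28 / (π × 0.875²) = 0.046564. Accumulating E over each segment gives final E = 1.3082.

G0 X-4.50 Y0.00 Z20.72
G1 X-4.16 Y-1.72 E0.0816
G1 X-3.18 Y-3.18 E0.1635
G1 X-1.72 Y-4.16 E0.2454
G1 X0.00 Y-4.50 E0.3270
G1 X1.72 Y-4.16 E0.4087
G1 X3.18 Y-3.18 E0.4906
G1 X4.16 Y-1.72 E0.5724
G1 X4.50 Y0.00 E0.6541
G1 X4.16 Y1.72 E0.7357
G1 X3.18 Y3.18 E0.8176
G1 X1.72 Y4.16 E0.8995
G1 X0.00 Y4.50 E0.9811
G1 X-1.72 Y4.16 E1.0628
G1 X-3.18 Y3.18 E1.1446
G1 X-4.16 Y1.72 E1.2265
G1 X-4.50 Y0.00 E1.3082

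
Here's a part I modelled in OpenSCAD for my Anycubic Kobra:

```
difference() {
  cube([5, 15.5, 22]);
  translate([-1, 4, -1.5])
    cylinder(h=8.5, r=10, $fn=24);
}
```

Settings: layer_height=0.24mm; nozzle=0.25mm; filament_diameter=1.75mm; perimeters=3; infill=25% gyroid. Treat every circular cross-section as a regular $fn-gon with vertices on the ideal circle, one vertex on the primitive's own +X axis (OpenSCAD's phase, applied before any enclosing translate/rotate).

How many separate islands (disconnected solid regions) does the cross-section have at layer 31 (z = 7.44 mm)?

At z = 7.44 mm: the cube (footprint 5×15.5) is included at this height; the cylinder at (-1, 4) is not intersected at this z (z outside [-1.5, 7]); Subtracting the remaining from the first: none of the subtracted shapes is present at this height, so the 5×15.5 cube is unchanged — 1 connected region. Overall, the cross-section is a single solid region. Island count = 1.

1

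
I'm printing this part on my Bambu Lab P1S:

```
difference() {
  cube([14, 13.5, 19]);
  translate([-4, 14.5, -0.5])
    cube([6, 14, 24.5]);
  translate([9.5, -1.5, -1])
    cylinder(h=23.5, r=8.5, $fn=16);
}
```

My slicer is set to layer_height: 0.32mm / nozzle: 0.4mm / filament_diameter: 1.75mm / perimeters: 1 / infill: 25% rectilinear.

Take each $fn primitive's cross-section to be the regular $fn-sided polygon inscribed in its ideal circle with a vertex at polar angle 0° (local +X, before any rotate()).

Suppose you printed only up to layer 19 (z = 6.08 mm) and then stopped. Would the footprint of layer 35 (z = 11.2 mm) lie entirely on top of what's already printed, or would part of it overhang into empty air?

entirely on top

Compare the two slices. At z = 6.08: the cube (footprint 14×13.5) is included at this height (area 189.00 mm²); the cube at (-4, 14.5) (footprint 6×14) is included at this height (area 84.00 mm²); the cylinder at (9.5, -1.5): section is a regular 16-gon, circumradius r=8.5 (area = (16/2)·8.500²·sin(360°/16) = 221.19 mm²); Taking the first minus the rest: starting from the 14×13.5 cube (189.00 mm²), the 6×14 cube at (-4, 14.5) misses the remaining region (no effect); the r=8.5 cylinder at (9.5, -1.5) partially overlaps it — only the 71.89 mm² overlap (of its 221.19 mm²) is removed, clipping the outline — area = 117.11 mm². At z = 11.2: the cube (footprint 14×13.5) is included at this height (area 189.00 mm²); the cube at (-4, 14.5) (footprint 6×14) is included at this height (area 84.00 mm²); the r=8.5 cylinder at (9.5, -1.5) gives a regular 16-gon of circumradius 8.5 (constant along its height) (area = (16/2)·8.500²·sin(360°/16) = 221.19 mm²); After the difference (first − rest): starting from the 14×13.5 cube (189.00 mm²), the 6×14 cube at (-4, 14.5) misses the remaining region (no effect); the r=8.5 cylinder at (9.5, -1.5) partially overlaps it — only the 71.89 mm² overlap (of its 221.19 mm²) is removed, clipping the outline — area = 117.11 mm². Checking containment: the cross-section at z = 11.2 is a subset of the cross-section at z = 6.08.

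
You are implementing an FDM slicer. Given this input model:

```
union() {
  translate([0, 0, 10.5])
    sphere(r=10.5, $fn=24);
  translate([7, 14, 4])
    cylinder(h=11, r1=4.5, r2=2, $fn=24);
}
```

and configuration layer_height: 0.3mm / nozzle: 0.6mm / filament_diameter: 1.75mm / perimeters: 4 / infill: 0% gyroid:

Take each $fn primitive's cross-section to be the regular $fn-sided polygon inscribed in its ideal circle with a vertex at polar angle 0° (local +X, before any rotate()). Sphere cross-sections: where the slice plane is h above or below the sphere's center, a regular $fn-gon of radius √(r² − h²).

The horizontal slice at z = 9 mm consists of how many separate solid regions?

At z = 9 mm: the sphere: section is a regular 24-gon, circumradius = √(r²−h²) = √(10.5²−1.5²) = 10.392; the cone at (7, 14) contributes a regular 24-gon of circumradius 3.364 (interpolated between r1=4.5 and r2=2 at t=0.455); Taking the union: the 2 present regions are separate (no shared area or edge), so areas and boundary lengths simply add and each stays a separate island — 2 connected regions. The result has 2 disconnected regions.

2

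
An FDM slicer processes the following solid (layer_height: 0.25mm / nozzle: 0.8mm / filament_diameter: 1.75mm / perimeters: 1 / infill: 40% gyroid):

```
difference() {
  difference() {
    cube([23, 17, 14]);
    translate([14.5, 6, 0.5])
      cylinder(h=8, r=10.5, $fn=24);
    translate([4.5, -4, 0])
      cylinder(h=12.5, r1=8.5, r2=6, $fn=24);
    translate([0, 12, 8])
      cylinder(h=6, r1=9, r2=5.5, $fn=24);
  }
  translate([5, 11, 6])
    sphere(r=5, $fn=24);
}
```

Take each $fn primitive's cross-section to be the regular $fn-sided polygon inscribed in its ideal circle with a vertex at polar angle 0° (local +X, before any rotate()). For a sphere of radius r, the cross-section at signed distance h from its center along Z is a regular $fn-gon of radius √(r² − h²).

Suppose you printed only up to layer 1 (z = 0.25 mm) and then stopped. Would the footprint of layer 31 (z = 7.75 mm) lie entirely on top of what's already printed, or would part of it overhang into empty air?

part overhangs

Compare the two slices. At z = 0.25: the cube is present — its section is the full 23×17 rectangle (area 391.00 mm²); the cylinder at (14.5, 6) is not intersected at this z (z outside [0.5, 8.5]); the cone at (4.5, -4) (r1=8.5→r2=6) has section circumradius 8.450 here — a regular 24-gon (area = (24/2)·8.450²·sin(360°/24) = 221.76 mm²); the cone at (0, 12) is absent (z outside [8, 14]); After the difference (first − rest): starting from the 23×17 cube (391.00 mm²), the cone at (4.5, -4) partially overlaps it — only the 41.08 mm² overlap (of its 221.76 mm²) is removed, clipping the outline — area = 349.92 mm²; the sphere at (5, 11) is not intersected at this z (|z−center|=5.750 > r=5); Subtracting the remaining from the first: none of the subtracted shapes is present at this height, so that combined region is unchanged — area = 349.92 mm². At z = 7.75: the cube (footprint 23×17) is included at this height (area 391.00 mm²); the r=10.5 cylinder at (14.5, 6) gives a regular 24-gon of circumradius 10.5 (constant along its height) (area = (24/2)·10.500²·sin(360°/24) = 342.42 mm²); the cone at (4.5, -4) (r1=8.5→r2=6) has section circumradius 6.950 here — a regular 24-gon (area = (24/2)·6.950²·sin(360°/24) = 150.02 mm²); the cone at (0, 12) is not intersected at this z (z outside [8, 14]); After the difference (first − rest): starting from the 23×17 cube (391.00 mm²), the r=10.5 cylinder at (14.5, 6) partially overlaps it — only the 273.21 mm² overlap (of its 342.42 mm²) is removed, clipping the outline; the cone at (4.5, -4) partially overlaps it — only the 12.61 mm² overlap (of its 150.02 mm²) is removed, clipping the outline — area = 105.18 mm²; the r=5 sphere at (5, 11) slices to a regular 24-gon of circumradius 4.684 (√(r²−h²) with h=1.75 from center) (area = (24/2)·4.684²·sin(360°/24) = 68.13 mm²); After the difference (first − rest): starting from the result so far (105.18 mm²), the r=5 sphere at (5, 11) partially overlaps it — only the 39.99 mm² overlap (of its 68.13 mm²) is removed, clipping the outline — area = 65.19 mm². Checking containment: at z = 7.75 the cross-section extends beyond the z = 0.25 cross-section by about 6.92 mm².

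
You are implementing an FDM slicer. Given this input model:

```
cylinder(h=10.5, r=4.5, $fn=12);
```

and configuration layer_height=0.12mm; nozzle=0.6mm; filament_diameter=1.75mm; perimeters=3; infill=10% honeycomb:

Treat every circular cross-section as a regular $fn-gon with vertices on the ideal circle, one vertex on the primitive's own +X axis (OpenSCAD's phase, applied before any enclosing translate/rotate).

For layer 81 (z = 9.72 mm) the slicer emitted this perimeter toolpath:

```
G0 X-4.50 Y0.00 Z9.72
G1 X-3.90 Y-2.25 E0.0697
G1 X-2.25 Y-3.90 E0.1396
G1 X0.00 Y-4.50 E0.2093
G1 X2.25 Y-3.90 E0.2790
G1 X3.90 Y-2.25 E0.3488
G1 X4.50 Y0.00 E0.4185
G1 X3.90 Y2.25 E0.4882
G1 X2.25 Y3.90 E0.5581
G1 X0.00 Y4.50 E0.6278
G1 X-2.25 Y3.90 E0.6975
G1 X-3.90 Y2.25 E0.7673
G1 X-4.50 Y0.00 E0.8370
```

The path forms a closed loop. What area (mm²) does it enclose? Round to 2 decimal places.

Apply the shoelace formula to the sequence of (X, Y) vertices; enclosed area = 60.79 mm².

60.79 mm²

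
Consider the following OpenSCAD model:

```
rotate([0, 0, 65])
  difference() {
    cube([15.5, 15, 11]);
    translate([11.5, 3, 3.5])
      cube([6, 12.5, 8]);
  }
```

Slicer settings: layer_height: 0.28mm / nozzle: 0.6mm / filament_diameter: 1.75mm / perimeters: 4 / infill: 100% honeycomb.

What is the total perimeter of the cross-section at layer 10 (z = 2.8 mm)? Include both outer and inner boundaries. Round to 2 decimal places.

At z = 2.8 mm: the cube (footprint 15.5×15) is included at this height (perimeter 61.00 mm); the cube at (11.5, 3) is absent (z outside [3.5, 11.5]); After the difference (first − rest): none of the subtracted shapes is present at this height, so the 15.5×15 cube is unchanged — boundary = 61.00 mm; (rotated 65° about Z; rotation is an isometry so areas/perimeters/island counts are preserved). Overall, the cross-section is a single solid region. Total boundary length (outer) = 61.00 mm.

61.00 mm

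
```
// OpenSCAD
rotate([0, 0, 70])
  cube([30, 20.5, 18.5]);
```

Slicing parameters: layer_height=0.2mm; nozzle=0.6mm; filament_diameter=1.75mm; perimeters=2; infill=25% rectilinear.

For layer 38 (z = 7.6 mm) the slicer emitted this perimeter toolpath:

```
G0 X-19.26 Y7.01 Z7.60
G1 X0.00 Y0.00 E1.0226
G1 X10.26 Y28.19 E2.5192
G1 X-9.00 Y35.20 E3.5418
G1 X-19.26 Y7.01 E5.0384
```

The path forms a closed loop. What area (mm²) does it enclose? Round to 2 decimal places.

Apply the shoelace formula to the sequence of (X, Y) vertices; enclosed area = 614.86 mm².

614.86 mm²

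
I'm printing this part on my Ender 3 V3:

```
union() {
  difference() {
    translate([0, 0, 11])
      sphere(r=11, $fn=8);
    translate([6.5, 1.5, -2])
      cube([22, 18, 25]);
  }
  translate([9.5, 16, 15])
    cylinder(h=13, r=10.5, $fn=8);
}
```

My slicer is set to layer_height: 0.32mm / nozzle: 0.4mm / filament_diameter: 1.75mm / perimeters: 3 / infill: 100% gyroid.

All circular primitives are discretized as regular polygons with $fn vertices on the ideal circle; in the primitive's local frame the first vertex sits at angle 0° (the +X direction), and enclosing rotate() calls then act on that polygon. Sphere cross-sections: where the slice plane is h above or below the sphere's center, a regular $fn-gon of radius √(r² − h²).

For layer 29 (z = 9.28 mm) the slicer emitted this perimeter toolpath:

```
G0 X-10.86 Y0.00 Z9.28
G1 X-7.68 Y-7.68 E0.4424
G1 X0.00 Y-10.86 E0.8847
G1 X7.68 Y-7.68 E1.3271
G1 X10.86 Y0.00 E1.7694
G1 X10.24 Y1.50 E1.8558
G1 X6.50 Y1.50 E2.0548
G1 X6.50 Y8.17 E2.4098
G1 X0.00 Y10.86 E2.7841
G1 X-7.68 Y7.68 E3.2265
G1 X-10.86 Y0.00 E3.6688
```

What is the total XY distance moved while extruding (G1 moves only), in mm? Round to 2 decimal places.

68.94 mm

Sum the Euclidean lengths of each G1 segment: total = 68.94 mm.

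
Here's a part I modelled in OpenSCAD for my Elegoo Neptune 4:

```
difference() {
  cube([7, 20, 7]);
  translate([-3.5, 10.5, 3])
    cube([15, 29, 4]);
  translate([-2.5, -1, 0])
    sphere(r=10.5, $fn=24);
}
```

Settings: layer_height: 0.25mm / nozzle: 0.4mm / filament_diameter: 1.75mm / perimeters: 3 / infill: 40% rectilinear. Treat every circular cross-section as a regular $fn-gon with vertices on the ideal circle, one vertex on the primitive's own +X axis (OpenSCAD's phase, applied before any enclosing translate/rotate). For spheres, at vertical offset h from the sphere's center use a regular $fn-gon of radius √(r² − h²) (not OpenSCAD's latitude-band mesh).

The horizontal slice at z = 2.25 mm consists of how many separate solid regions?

At z = 2.25 mm: the cube (footprint 7×20) is included at this height; the cube at (-3.5, 10.5) is absent (z outside [3, 7]); the sphere at (-2.5, -1): section is a regular 24-gon, circumradius = √(r²−h²) = √(10.5²−2.25²) = 10.256; Subtracting the remaining from the first: starting from the 7×20 cube, the r=10.5 sphere at (-2.5, -1) partially overlaps it — only the 47.70 mm² overlap (of its 326.69 mm²) is removed, clipping the outline — 1 connected region. The result has 1 disconnected region.

1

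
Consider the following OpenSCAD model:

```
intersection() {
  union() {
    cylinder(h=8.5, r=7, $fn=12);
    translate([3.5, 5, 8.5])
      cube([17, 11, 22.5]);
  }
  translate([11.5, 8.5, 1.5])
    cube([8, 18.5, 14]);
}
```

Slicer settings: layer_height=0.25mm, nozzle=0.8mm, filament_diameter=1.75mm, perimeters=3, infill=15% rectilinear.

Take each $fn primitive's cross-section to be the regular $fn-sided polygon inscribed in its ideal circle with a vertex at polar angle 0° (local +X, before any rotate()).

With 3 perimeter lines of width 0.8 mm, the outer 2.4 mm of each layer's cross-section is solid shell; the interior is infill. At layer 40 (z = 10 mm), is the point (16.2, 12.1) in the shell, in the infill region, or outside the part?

infill

At z = 10 mm: the cylinder is absent (z outside [0, 8.5]); the cube at (3.5, 5) (footprint 17×11) is included at this height; Combining (union): only the 17×11 cube at (3.5, 5) is present, so the union is just that shape — 1 connected region; the cube at (11.5, 8.5) is present — its section is the full 8×18.5 rectangle; Taking the intersection: the 8×18.5 cube at (11.5, 8.5) partially overlaps the result so far; clipping to the common part keeps 60.00 mm² — 1 connected region. Overall, the cross-section is a single solid region. The nearest boundary edge runs (19.50, 16.00)→(19.50, 8.50); distance from the point to it = 3.30 mm. The point is inside the cross-section and 3.30 mm from the nearest boundary — more than the 2.4 mm shell width (3 × 0.8), so it's in the infill interior.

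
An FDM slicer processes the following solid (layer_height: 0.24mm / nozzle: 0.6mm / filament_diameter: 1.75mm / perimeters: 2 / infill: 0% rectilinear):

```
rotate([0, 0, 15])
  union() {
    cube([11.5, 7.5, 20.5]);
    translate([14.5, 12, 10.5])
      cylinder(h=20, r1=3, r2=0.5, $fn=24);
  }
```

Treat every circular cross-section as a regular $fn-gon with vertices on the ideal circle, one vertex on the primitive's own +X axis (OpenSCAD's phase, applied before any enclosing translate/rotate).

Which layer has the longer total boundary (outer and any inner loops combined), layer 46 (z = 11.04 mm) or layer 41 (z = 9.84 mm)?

layer 46 (z = 11.04 mm)

Layer 46 (z = 11.04): the 11.5×7.5 cube contributes its full rectangle (perimeter 38.00 mm); the cone at (14.5, 12) contributes a regular 24-gon of circumradius 2.933 (interpolated between r1=3 and r2=0.5 at t=0.027) (perimeter = 2·24·2.933·sin(180°/24) = 18.37 mm); Merging all regions: the 2 present regions are separate (no shared area or edge), so areas and boundary lengths simply add and each stays a separate island — boundary = 56.37 mm; (rotated 15° about Z; rotation is an isometry so areas/perimeters/island counts are preserved). So its perimeter = 56.37 mm. Layer 41 (z = 9.84): the 11.5×7.5 cube contributes its full rectangle (perimeter 38.00 mm); the cone at (14.5, 12) is absent (z outside [10.5, 30.5]); Taking the union: only the 11.5×7.5 cube is present, so the union is just that shape — boundary = 38.00 mm; (whole slice rotated 15° about Z — lengths, areas and connectivity unchanged). So its perimeter = 38.00 mm. Layer 46 is larger (56.37 vs 38.00 mm).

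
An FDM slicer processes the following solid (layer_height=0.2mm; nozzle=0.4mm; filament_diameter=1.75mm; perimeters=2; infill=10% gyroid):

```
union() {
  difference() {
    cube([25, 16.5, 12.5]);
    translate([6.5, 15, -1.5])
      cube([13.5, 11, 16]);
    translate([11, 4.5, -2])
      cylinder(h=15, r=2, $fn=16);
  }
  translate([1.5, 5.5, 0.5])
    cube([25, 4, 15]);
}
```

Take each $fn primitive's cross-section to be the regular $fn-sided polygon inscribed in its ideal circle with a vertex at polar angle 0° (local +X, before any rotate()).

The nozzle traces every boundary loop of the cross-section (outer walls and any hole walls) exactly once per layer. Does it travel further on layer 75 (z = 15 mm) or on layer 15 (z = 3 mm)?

layer 15 (z = 3 mm)

Layer 75 (z = 15): the cube is not intersected at this z (z outside [0, 12.5]); the cube at (6.5, 15) is not intersected at this z (z outside [-1.5, 14.5]); the cylinder at (11, 4.5) is not intersected at this z (z outside [-2, 13]); After the difference (first − rest): the first operand is absent here, so nothing remains; the cube at (1.5, 5.5) (footprint 25×4) is included at this height (perimeter 58.00 mm); Taking the union: only the 25×4 cube at (1.5, 5.5) is present, so the union is just that shape — boundary = 58.00 mm. So its perimeter = 58.00 mm. Layer 15 (z = 3): the cube (footprint 25×16.5) is included at this height (perimeter 83.00 mm); the 13.5×11 cube at (6.5, 15) contributes its full rectangle (perimeter 49.00 mm); the cylinder at (11, 4.5): section is a regular 16-gon, circumradius r=2 (perimeter = 2·16·2.000·sin(180°/16) = 12.49 mm); After the difference (first − rest): starting from the 25×16.5 cube, the 13.5×11 cube at (6.5, 15) partially overlaps it — only the 20.25 mm² overlap (of its 148.50 mm²) is removed, clipping the outline; the r=2 cylinder at (11, 4.5) lies wholly inside it (removes its full 12.25 mm² and its 12.49 mm outline becomes a hole wall) — boundary (outer + 1 inner loop) = 98.49 mm; the cube at (1.5, 5.5) (footprint 25×4) is included at this height (perimeter 58.00 mm); Merging all regions: the regions partially overlap (shared area 91.65 mm²), so the edge portions inside another operand are dropped and the merged outline is re-measured after clipping — boundary (outer + 1 inner loop) = 100.75 mm. So its perimeter = 100.75 mm. Layer 15 is larger (100.75 vs 58.00 mm).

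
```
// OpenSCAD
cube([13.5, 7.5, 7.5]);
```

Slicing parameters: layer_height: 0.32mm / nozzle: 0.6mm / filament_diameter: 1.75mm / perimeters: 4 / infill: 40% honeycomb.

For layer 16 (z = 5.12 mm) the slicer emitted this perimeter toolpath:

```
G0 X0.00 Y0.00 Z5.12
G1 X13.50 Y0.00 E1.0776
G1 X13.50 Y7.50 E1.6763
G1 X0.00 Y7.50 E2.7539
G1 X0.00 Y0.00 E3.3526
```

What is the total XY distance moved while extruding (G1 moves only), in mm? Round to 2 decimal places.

42.00 mm

Sum the Euclidean lengths of each G1 segment: total = 42.00 mm.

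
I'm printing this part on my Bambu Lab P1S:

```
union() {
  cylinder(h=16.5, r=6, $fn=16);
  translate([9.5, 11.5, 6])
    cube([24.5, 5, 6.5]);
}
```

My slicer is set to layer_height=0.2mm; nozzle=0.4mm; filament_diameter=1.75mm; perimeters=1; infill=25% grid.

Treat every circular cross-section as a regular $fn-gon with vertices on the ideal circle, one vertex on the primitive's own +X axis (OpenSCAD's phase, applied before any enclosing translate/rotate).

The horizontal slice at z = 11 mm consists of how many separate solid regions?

2

At z = 11 mm: the r=6 cylinder contributes a regular 16-gon of circumradius 6; the cube at (9.5, 11.5) is present — its section is the full 24.5×5 rectangle; Merging all regions: the 2 present regions are separate (no shared area or edge), so areas and boundary lengths simply add and each stays a separate island — 2 connected regions. The result has 2 disconnected regions.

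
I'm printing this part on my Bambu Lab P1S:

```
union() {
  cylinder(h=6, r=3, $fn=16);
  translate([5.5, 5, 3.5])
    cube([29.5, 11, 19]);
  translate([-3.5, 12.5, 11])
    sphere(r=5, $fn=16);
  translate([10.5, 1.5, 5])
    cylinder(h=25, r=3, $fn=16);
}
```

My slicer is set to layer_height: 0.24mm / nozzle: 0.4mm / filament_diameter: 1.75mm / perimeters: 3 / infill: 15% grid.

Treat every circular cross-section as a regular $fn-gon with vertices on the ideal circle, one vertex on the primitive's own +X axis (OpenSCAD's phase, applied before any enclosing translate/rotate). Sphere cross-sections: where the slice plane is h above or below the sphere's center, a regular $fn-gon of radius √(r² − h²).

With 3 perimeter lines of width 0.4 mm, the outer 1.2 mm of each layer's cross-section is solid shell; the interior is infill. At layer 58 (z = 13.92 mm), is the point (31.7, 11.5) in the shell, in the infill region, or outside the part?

At z = 13.92 mm: the cylinder is absent (z outside [0, 6]); the cube at (5.5, 5) is present — its section is the full 29.5×11 rectangle; the r=5 sphere at (-3.5, 12.5) contributes a regular 16-gon of circumradius √(5²−2.92²) = 4.059; the r=3 cylinder at (10.5, 1.5) contributes a regular 16-gon of circumradius 3; Merging all regions: the 3 present regions are separate (no shared area or edge), so areas and boundary lengths simply add and each stays a separate island — 3 connected regions. Overall, the cross-section has 3 separate islands. The nearest boundary edge runs (35.00, 16.00)→(35.00, 5.00); distance from the point to it = 3.30 mm. (Shell/infill is judged within the island containing the point — the largest one.) The point is inside the cross-section and 3.30 mm from the nearest boundary — more than the 1.2 mm shell width (3 × 0.4), so it's in the infill interior.

infill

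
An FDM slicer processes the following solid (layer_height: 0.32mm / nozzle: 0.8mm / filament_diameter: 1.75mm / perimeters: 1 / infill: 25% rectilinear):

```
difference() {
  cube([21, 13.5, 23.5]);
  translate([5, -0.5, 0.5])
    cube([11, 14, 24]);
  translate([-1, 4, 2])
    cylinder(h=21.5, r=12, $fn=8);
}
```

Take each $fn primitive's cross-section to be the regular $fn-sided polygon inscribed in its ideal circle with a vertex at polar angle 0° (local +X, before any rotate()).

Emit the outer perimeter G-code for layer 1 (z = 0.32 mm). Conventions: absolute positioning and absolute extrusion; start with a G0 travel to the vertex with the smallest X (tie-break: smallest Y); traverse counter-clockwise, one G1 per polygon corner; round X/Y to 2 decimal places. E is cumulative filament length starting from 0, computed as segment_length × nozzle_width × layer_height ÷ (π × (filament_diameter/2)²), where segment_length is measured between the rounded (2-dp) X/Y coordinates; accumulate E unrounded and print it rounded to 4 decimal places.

G0 X0.00 Y0.00 Z0.32
G1 X21.00 Y0.00 E2.2351
G1 X21.00 Y13.50 E3.6719
G1 X0.00 Y13.50 E5.9070
G1 X0.00 Y0.00 E7.3438

At z = 0.32 mm: the cube (footprint 21×13.5) is included at this height; the cube at (5, -0.5) is not intersected at this z (z outside [0.5, 24.5]); the cylinder at (-1, 4) is absent (z outside [2, 23.5]); Taking the first minus the rest: none of the subtracted shapes is present at this height, so the 21×13.5 cube is unchanged — 1 connected region. The outline is a single polygon with 4 vertices. Extrusion per mm of travel: 0.8 × 0.32 / (π × 0.875²) = 0.106432. Accumulating E over each segment gives final E = 7.3438.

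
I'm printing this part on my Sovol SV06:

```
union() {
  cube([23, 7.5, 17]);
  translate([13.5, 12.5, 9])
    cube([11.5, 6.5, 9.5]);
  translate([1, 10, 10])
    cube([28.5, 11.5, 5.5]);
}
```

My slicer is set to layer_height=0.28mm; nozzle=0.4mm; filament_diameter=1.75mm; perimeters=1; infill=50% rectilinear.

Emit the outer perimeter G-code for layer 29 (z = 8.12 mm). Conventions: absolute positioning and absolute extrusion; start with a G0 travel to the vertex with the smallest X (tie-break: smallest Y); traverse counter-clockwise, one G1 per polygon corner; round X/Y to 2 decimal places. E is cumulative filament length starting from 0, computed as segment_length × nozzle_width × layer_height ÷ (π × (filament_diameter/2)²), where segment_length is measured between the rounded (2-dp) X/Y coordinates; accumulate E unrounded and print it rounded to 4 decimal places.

G0 X0.00 Y0.00 Z8.12
G1 X23.00 Y0.00 E1.0710
G1 X23.00 Y7.50 E1.4202
G1 X0.00 Y7.50 E2.4912
G1 X0.00 Y0.00 E2.8404

At z = 8.12 mm: the 23×7.5 cube contributes its full rectangle; the cube at (13.5, 12.5) does not reach this height (z outside [9, 18.5]); the cube at (1, 10) is not intersected at this z (z outside [10, 15.5]); Merging all regions: only the 23×7.5 cube is present, so the union is just that shape — 1 connected region. The outline is a single polygon with 4 vertices. Extrusion per mm of travel: 0.4 × 0.28 / (π × 0.875²) = 0.046564. Accumulating E over each segment gives final E = 2.8404.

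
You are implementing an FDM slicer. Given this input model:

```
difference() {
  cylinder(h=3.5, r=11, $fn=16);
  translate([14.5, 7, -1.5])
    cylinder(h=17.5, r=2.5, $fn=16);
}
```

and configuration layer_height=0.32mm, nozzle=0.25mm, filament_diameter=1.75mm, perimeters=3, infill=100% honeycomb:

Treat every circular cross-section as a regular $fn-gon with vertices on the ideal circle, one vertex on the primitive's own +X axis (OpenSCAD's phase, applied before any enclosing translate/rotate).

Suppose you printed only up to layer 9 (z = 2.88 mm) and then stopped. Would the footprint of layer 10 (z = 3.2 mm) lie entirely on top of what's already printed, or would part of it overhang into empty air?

Compare the two slices. At z = 2.88: the r=11 cylinder contributes a regular 16-gon of circumradius 11 (area = (16/2)·11.000²·sin(360°/16) = 370.44 mm²); the r=2.5 cylinder at (14.5, 7) gives a regular 16-gon of circumradius 2.5 (constant along its height) (area = (16/2)·2.500²·sin(360°/16) = 19.13 mm²); Taking the first minus the rest: starting from the r=11 cylinder (370.44 mm²), the r=2.5 cylinder at (14.5, 7) misses the remaining region (no effect) — area = 370.44 mm². At z = 3.2: the r=11 cylinder gives a regular 16-gon of circumradius 11 (constant along its height) (area = (16/2)·11.000²·sin(360°/16) = 370.44 mm²); the cylinder at (14.5, 7): section is a regular 16-gon, circumradius r=2.5 (area = (16/2)·2.500²·sin(360°/16) = 19.13 mm²); Subtracting the remaining from the first: starting from the r=11 cylinder (370.44 mm²), the r=2.5 cylinder at (14.5, 7) misses the remaining region (no effect) — area = 370.44 mm². Checking containment: the cross-section at z = 3.2 is a subset of the cross-section at z = 2.88.

entirely on top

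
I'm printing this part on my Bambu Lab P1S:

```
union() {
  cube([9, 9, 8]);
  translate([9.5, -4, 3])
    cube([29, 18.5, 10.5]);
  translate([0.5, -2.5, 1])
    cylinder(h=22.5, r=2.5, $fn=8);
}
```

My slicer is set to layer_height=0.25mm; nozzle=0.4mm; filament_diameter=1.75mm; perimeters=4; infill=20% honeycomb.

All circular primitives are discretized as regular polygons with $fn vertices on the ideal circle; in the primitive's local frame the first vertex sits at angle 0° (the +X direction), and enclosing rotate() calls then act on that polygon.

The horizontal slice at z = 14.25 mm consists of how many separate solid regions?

1

At z = 14.25 mm: the cube is absent (z outside [0, 8]); the cube at (9.5, -4) does not reach this height (z outside [3, 13.5]); the r=2.5 cylinder at (0.5, -2.5) gives a regular 8-gon of circumradius 2.5 (constant along its height); Taking the union: only the r=2.5 cylinder at (0.5, -2.5) is present, so the union is just that shape — 1 connected region. The result has 1 disconnected region.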